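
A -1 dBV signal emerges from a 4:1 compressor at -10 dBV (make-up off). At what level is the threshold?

Gain reduction = -1 − (-10) = 9 dB; output overshoot = GR / (R − 1) = 9 / 3 = 3 dB.
Threshold = output − output overshoot = -10 − 3 = -13 dBV.

-13 dBV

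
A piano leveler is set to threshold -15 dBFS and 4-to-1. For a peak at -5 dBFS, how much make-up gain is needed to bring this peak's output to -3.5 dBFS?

9 dB

The peak compresses to -15 + 10/4 = -12.5 dBFS.
To reach -3.5 dBFS requires -3.5 − (-12.5) = 9 dB of make-up.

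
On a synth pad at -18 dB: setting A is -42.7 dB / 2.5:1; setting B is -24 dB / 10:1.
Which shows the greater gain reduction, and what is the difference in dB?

A: 24.7 dB over, compressed to 9.88 dB over, so 14.82 dB of GR.
B: 6 dB over, compressed to 0.6 dB over, so 5.4 dB of GR.
A applies 9.42 dB more gain reduction.

A, by 9.42 dB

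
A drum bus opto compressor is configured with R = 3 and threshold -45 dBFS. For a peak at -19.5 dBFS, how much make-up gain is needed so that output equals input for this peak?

17 dB

The peak compresses to -45 + 25.5/3 = -36.5 dBFS.
To reach -19.5 dBFS requires -19.5 − (-36.5) = 17 dB of make-up.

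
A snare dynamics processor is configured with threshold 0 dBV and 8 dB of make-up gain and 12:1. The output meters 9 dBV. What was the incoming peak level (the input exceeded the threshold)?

12 dBV

Remove make-up: 9 − 8 = 1 dBV.
Post-compression overshoot = 1 − 0 = 1 dB.
Before 12:1 compression the overshoot was 1 × 12 = 12 dB, so input = 0 + 12 = 12 dBV.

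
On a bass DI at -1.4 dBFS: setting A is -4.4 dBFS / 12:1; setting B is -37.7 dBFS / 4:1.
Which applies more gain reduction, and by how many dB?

A: 3 dB over, compressed to 0.25 dB over, so 2.75 dB of GR.
B: 36.3 dB over, compressed to 9.075 dB over, so 27.225 dB of GR.
Difference: 24.475 dB in favour of B.

B, by 24.475 dB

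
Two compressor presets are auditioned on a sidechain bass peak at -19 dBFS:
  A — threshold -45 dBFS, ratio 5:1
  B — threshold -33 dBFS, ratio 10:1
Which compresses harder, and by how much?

A, by 8.2 dB

A: overshoot 26 dB → output overshoot 5.2 dB → GR 20.8 dB.
B: overshoot 14 dB → output overshoot 1.4 dB → GR 12.6 dB.
A reduces 8.2 dB more.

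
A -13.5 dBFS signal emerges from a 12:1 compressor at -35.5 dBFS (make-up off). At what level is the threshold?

Input is 24 dB above T (since output overshoot × R = input overshoot: (-35.5 − T)·12 = -13.5 − T gives T = -37.5 dBFS).
Check: -37.5 + (-13.5 − (-37.5))/12 = -37.5 + 2 = -35.5 dBFS. ✓

-37.5 dBFS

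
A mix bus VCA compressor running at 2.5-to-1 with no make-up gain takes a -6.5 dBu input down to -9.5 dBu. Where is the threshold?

-11.5 dBu

Let T be the threshold. Output overshoot = (input overshoot)/R, so -9.5 − T = (-6.5 − T)/2.5.
2.5·(-9.5 − T) = -6.5 − T → 1.5·T = -23.75 − (-6.5) = -17.25.
T = -17.25/1.5 = -11.5 dBu.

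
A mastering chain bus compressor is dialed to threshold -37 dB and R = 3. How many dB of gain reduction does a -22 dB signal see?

The signal is 15 dB above threshold.
After 3:1 compression the overshoot becomes 15/3 = 5 dB.
GR = overshoot in − overshoot out = 15 − 5 = 10 dB.

10 dB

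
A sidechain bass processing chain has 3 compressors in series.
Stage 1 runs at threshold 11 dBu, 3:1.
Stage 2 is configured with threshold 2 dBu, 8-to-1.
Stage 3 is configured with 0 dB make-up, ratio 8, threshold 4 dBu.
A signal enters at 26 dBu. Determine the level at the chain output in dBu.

3.75 dBu

Stage 1: overshoot 15 dB → 15/3 = 5 dB → 16 dBu.
Stage 2: overshoot 14 dB → 14/8 = 1.75 dB → 3.75 dBu.
Stage 3: below threshold (3.75 ≤ 4); passes unchanged; output 3.75 dBu.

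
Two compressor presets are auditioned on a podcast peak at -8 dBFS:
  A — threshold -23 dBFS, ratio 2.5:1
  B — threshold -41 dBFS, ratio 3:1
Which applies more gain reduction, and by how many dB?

B, by 13 dB

A: overshoot 15 dB → output overshoot 6 dB → GR 9 dB.
B: overshoot 33 dB → output overshoot 11 dB → GR 22 dB.
B reduces 13 dB more.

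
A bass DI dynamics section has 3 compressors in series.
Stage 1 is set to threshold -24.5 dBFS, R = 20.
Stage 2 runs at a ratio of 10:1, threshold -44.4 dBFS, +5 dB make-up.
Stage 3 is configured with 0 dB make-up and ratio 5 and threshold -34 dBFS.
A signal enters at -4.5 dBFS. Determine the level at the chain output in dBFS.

-37.31 dBFS

Stage 1: 20 dB above -24.5 dBFS, reduced 20:1 to 1 dB above → -23.5 dBFS.
Stage 2: overshoot 20.9 dB → 20.9/10 = 2.09 dB → -42.31 dBFS; +5 dB make-up → -37.31 dBFS.
Stage 3: -37.31 dBFS is at or below the -34 dBFS threshold — no compression; output -37.31 dBFS.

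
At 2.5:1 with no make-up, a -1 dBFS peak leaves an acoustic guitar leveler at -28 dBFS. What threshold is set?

-46 dBFS

Let T be the threshold. Output overshoot = (input overshoot)/R, so -28 − T = (-1 − T)/2.5.
2.5·(-28 − T) = -1 − T → 1.5·T = -70 − (-1) = -69.
T = -69/1.5 = -46 dBFS.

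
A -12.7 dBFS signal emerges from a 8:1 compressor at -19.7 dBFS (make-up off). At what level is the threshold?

-20.7 dBFS

Input is 8 dB above T (since output overshoot × R = input overshoot: (-19.7 − T)·8 = -12.7 − T gives T = -20.7 dBFS).
Check: -20.7 + (-12.7 − (-20.7))/8 = -20.7 + 1 = -19.7 dBFS. ✓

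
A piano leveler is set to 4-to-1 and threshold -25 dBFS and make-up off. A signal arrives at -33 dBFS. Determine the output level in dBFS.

-33 dBFS

-33 dBFS is 8 dB below the -25 dBFS threshold, so no gain reduction is applied.
Output = input = -33 dBFS.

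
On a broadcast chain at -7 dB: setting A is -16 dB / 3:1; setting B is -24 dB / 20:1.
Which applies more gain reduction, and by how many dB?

B, by 10.15 dB

A: GR = 9 − 9/3 = 6 dB.
B: GR = 17 − 17/20 = 16.15 dB.
B reduces 10.15 dB more.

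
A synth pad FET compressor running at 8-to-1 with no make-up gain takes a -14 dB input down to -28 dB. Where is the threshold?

-30 dB

Gain reduction = -14 − (-28) = 14 dB; output overshoot = GR / (R − 1) = 14 / 7 = 2 dB.
Threshold = output − output overshoot = -28 − 2 = -30 dB.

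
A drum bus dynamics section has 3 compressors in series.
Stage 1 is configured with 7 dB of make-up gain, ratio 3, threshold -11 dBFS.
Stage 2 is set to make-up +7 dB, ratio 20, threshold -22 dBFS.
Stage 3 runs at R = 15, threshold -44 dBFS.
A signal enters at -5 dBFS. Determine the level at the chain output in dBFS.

Stage 1: overshoot 6 dB → 6/3 = 2 dB → -9 dBFS; +7 dB make-up → -2 dBFS.
Stage 2: overshoot 20 dB → 20/20 = 1 dB → -21 dBFS; +7 dB make-up → -14 dBFS.
Stage 3: overshoot 30 dB → 30/15 = 2 dB → -42 dBFS.

-42 dBFS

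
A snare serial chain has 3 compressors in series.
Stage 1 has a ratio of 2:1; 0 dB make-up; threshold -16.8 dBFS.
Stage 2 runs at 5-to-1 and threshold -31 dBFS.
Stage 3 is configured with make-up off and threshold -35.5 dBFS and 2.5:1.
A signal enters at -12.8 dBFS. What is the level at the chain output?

-32.404 dBFS

Stage 1: overshoot 4 dB → 4/2 = 2 dB → -14.8 dBFS.
Stage 2: overshoot 16.2 dB → 16.2/5 = 3.24 dB → -27.76 dBFS.
Stage 3: overshoot 7.74 dB → 7.74/2.5 = 3.096 dB → -32.404 dBFS.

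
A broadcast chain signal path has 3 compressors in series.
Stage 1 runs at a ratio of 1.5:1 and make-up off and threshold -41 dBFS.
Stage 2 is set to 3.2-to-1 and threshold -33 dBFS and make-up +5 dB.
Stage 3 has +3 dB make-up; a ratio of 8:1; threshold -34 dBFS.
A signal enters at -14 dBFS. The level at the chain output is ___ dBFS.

-29.859375 dBFS

Stage 1: 27 dB above -41 dBFS, reduced 1.5:1 to 18 dB above → -23 dBFS.
Stage 2: 10 dB above -33 dBFS, reduced 3.2:1 to 3.125 dB above → -29.875 dBFS; +5 dB make-up → -24.875 dBFS.
Stage 3: 9.125 dB above -34 dBFS, reduced 8:1 to 1.140625 dB above → -32.859375 dBFS; +3 dB make-up → -29.859375 dBFS.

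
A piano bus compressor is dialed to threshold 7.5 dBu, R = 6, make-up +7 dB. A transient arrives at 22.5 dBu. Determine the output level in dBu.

17 dBu

The input is 15 dB above the 7.5 dBu threshold.
At 6:1 the overshoot is divided by 6, leaving 2.5 dB above threshold.
So the level is 7.5 + 2.5 = 10 dBu; make-up adds 7 dB, giving 17 dBu.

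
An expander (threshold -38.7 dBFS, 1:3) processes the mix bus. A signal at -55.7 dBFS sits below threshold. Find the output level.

Undershoot = (-38.7) − (-55.7) = 17 dB.
At 1:3, that expands to 51 dB under threshold.
Output = -38.7 − 51 = -89.7 dBFS.

-89.7 dBFS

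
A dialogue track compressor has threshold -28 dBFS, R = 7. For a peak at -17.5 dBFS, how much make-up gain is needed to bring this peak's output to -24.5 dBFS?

2 dB

The peak compresses to -28 + 10.5/7 = -26.5 dBFS.
To reach -24.5 dBFS requires -24.5 − (-26.5) = 2 dB of make-up.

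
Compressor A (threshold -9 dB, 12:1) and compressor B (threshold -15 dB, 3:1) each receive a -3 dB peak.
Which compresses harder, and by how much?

A: 6 dB over, compressed to 0.5 dB over, so 5.5 dB of GR.
B: 12 dB over, compressed to 4 dB over, so 8 dB of GR.
B reduces 2.5 dB more.

B, by 2.5 dB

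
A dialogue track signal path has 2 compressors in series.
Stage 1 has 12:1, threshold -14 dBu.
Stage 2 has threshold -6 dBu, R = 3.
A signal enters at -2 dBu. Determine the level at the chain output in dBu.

-13 dBu

Stage 1: -2 dBu is 12 dB over -14 dBu; at 12:1 that becomes 1 dB over, giving -13 dBu.
Stage 2: below threshold (-13 ≤ -6); passes unchanged; output -13 dBu.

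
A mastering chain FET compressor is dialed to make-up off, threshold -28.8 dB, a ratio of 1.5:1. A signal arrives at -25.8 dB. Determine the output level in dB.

Overshoot: -25.8 − (-28.8) = 3 dB.
At 1.5:1 the overshoot is divided by 1.5, leaving 2 dB above threshold.
Output = -28.8 + 2 = -26.8 dB.

-26.8 dB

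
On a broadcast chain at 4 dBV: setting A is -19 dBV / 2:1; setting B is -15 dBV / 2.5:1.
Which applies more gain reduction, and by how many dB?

A: GR = 23 − 23/2 = 11.5 dB.
B: GR = 19 − 19/2.5 = 11.4 dB.
Difference: 0.1 dB in favour of A.

A, by 0.1 dB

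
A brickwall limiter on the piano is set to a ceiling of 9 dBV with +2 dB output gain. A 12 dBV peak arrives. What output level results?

The limiter clamps the peak to its 9 dBV ceiling.
Output gain then adds 2 dB: 9 + 2 = 11 dBV.

11 dBV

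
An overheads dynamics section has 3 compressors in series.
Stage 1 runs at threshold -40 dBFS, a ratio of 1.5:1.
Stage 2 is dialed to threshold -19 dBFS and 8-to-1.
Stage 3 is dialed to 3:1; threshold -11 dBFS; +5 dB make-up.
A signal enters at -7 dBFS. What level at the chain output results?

-13.875 dBFS

Stage 1: 33 dB above -40 dBFS, reduced 1.5:1 to 22 dB above → -18 dBFS.
Stage 2: 1 dB above -19 dBFS, reduced 8:1 to 0.125 dB above → -18.875 dBFS.
Stage 3: below threshold (-18.875 ≤ -11); passes unchanged; make-up brings it to -13.875 dBFS.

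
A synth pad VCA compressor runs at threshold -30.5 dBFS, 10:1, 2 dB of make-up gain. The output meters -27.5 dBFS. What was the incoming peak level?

Remove make-up: -27.5 − 2 = -29.5 dBFS.
That's 1 dB above the -30.5 dBFS threshold.
Before 10:1 compression the overshoot was 1 × 10 = 10 dB, so input = -30.5 + 10 = -20.5 dBFS.

-20.5 dBFS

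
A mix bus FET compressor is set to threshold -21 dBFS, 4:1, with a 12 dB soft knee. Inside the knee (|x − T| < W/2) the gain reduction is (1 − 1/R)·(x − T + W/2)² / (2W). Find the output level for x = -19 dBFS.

x − T + W/2 = -19 − (-21) + 6 = 8.
GR = (1 − 1/4) × 8² / 24 = 0.75 × 64 / 24 = 2 dB.
Output = -19 − 2 = -21 dBFS.

-21 dBFS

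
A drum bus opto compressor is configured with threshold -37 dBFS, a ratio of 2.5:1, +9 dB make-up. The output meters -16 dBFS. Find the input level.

-7 dBFS

Before make-up, the level was -16 − 9 = -25 dBFS.
Post-compression overshoot = -25 − (-37) = 12 dB.
Undo the ratio: input overshoot = 12 × 2.5 = 30 dB, giving input = -7 dBFS.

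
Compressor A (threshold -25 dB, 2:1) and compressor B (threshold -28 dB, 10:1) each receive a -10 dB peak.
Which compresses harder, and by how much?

A: GR = 15 − 15/2 = 7.5 dB.
B: GR = 18 − 18/10 = 16.2 dB.
B reduces 8.7 dB more.

B, by 8.7 dB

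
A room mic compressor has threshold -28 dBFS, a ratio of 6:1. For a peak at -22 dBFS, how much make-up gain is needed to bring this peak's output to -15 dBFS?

12 dB

The peak compresses to -28 + 6/6 = -27 dBFS.
To reach -15 dBFS requires -15 − (-27) = 12 dB of make-up.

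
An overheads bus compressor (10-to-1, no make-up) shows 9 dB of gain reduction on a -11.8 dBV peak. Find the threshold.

-21.8 dBV

Let T be the threshold. Output overshoot = (input overshoot)/R, so -20.8 − T = (-11.8 − T)/10.
10·(-20.8 − T) = -11.8 − T → 9·T = -208 − (-11.8) = -196.2.
T = -196.2/9 = -21.8 dBV.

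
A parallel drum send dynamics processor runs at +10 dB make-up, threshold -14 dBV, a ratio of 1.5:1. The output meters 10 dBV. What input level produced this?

Stripping the +10 dB make-up gives 0 dBV at the gain stage.
The compressed level sits 0 − (-14) = 14 dB over threshold.
Undo the ratio: input overshoot = 14 × 1.5 = 21 dB, giving input = 7 dBV.

7 dBV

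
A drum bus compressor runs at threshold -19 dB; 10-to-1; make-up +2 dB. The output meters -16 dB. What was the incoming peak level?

-9 dB

Stripping the +2 dB make-up gives -18 dB at the gain stage.
Post-compression overshoot = -18 − (-19) = 1 dB.
Before 10:1 compression the overshoot was 1 × 10 = 10 dB, so input = -19 + 10 = -9 dB.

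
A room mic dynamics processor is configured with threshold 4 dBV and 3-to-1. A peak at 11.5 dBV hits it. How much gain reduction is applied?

The signal is 7.5 dB above threshold.
After 3:1 compression the overshoot becomes 7.5/3 = 2.5 dB.
So the signal is attenuated by 7.5 − 2.5 = 5 dB.

5 dB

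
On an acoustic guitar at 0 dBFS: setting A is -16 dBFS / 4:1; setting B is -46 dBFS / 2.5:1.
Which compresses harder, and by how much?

B, by 15.6 dB

A: 16 dB over, compressed to 4 dB over, so 12 dB of GR.
B: 46 dB over, compressed to 18.4 dB over, so 27.6 dB of GR.
Difference: 15.6 dB in favour of B.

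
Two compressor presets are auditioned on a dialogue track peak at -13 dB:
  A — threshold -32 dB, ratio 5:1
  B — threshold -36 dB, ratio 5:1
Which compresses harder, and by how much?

A: overshoot 19 dB → output overshoot 3.8 dB → GR 15.2 dB.
B: overshoot 23 dB → output overshoot 4.6 dB → GR 18.4 dB.
Difference: 3.2 dB in favour of B.

B, by 3.2 dB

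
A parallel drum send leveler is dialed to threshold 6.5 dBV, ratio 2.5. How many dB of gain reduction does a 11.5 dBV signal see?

Overshoot = 11.5 − 6.5 = 5 dB.
A 2.5:1 ratio leaves 2 dB of that excess.
GR = overshoot in − overshoot out = 5 − 2 = 3 dB.

3 dB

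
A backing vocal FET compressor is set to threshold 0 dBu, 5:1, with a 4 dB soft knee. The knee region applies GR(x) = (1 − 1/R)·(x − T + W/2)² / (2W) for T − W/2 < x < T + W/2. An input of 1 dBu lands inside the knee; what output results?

0.1 dBu

x − T + W/2 = 1 − 0 + 2 = 3.
GR = (1 − 1/5) × 3² / 8 = 0.8 × 9 / 8 = 0.9 dB.
Output = 1 − 0.9 = 0.1 dBu.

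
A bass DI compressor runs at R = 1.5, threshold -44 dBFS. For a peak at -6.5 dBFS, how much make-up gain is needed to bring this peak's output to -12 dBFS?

Without make-up, output = threshold + overshoot/1.5 = -44 + 25 = -19 dBFS.
Gap to target: 7 dB.

7 dB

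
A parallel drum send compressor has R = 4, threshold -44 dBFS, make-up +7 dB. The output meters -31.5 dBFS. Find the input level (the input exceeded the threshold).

Before make-up, the level was -31.5 − 7 = -38.5 dBFS.
That's 5.5 dB above the -44 dBFS threshold.
Input overshoot = R × output overshoot = 22 dB → input = -44 + 22 = -22 dBFS.

-22 dBFS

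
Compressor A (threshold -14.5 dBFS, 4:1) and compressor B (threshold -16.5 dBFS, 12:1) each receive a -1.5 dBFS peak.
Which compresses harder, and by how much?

B, by 4 dB

A: overshoot 13 dB → output overshoot 3.25 dB → GR 9.75 dB.
B: overshoot 15 dB → output overshoot 1.25 dB → GR 13.75 dB.
B reduces 4 dB more.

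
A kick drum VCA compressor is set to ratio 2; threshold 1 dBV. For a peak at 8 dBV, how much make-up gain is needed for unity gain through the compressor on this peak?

3.5 dB

The peak compresses to 1 + 7/2 = 4.5 dBV.
To reach 8 dBV requires 8 − 4.5 = 3.5 dB of make-up.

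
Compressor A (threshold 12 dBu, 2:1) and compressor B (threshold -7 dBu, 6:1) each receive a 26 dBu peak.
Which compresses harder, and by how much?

B, by 20.5 dB

A: 14 dB over, compressed to 7 dB over, so 7 dB of GR.
B: 33 dB over, compressed to 5.5 dB over, so 27.5 dB of GR.
Difference: 20.5 dB in favour of B.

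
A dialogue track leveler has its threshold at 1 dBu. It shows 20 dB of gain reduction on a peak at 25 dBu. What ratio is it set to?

6:1

Input overshoot = 25 − 1 = 24 dB.
Output overshoot = 24 − 20 = 4 dB.
Ratio = input overshoot / output overshoot = 24 / 4 = 6.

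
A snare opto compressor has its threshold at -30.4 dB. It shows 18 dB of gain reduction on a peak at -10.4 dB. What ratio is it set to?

Input overshoot = -10.4 − (-30.4) = 20 dB.
Output overshoot = 20 − 18 = 2 dB.
Ratio = input overshoot / output overshoot = 20 / 2 = 10.

10:1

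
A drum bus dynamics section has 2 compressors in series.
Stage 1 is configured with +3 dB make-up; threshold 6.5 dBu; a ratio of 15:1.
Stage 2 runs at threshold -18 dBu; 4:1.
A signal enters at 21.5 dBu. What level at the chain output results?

Stage 1: 15 dB above 6.5 dBu, reduced 15:1 to 1 dB above → 7.5 dBu; +3 dB make-up → 10.5 dBu.
Stage 2: overshoot 28.5 dB → 28.5/4 = 7.125 dB → -10.875 dBu.

-10.875 dBu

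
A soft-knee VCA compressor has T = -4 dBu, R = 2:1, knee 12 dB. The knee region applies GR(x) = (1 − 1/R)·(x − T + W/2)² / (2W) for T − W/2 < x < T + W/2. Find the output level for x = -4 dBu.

-4.75 dBu

x − T + W/2 = -4 − (-4) + 6 = 6.
GR = (1 − 1/2) × 6² / 24 = 0.5 × 36 / 24 = 0.75 dB.
Output = -4 − 0.75 = -4.75 dBu.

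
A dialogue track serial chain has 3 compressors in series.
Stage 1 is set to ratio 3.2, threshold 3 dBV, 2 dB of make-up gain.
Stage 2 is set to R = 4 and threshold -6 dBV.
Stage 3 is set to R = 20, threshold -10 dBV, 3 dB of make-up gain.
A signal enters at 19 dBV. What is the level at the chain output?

-6.6 dBV

Stage 1: overshoot 16 dB → 16/3.2 = 5 dB → 8 dBV; +2 dB make-up → 10 dBV.
Stage 2: overshoot 16 dB → 16/4 = 4 dB → -2 dBV.
Stage 3: overshoot 8 dB → 8/20 = 0.4 dB → -9.6 dBV; +3 dB make-up → -6.6 dBV.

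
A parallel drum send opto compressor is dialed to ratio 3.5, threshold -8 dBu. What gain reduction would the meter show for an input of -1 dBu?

Overshoot = -1 − (-8) = 7 dB.
At 3.5:1, output sits 7/3.5 = 2 dB above threshold.
Gain reduction = 7 − 2 = 5 dB.

5 dB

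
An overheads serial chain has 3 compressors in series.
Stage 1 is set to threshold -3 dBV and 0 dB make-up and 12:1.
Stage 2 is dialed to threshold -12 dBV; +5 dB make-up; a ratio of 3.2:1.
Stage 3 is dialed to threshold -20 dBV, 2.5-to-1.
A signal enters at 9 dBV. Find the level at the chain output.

-13.55 dBV

Stage 1: 12 dB above -3 dBV, reduced 12:1 to 1 dB above → -2 dBV.
Stage 2: -2 dBV is 10 dB over -12 dBV; at 3.2:1 that becomes 3.125 dB over, giving -8.875 dBV; +5 dB make-up → -3.875 dBV.
Stage 3: -3.875 dBV is 16.125 dB over -20 dBV; at 2.5:1 that becomes 6.45 dB over, giving -13.55 dBV.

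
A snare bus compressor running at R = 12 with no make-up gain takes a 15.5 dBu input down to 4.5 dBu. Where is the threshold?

3.5 dBu

Gain reduction = 15.5 − 4.5 = 11 dB; output overshoot = GR / (R − 1) = 11 / 11 = 1 dB.
Threshold = output − output overshoot = 4.5 − 1 = 3.5 dBu.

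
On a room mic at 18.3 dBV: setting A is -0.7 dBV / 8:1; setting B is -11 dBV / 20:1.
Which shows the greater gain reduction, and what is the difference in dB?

A: GR = 19 − 19/8 = 16.625 dB.
B: GR = 29.3 − 29.3/20 = 27.835 dB.
Difference: 11.21 dB in favour of B.

B, by 11.21 dB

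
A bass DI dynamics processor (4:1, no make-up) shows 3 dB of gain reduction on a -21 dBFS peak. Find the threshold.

-25 dBFS

Gain reduction = -21 − (-24) = 3 dB; output overshoot = GR / (R − 1) = 3 / 3 = 1 dB.
Threshold = output − output overshoot = -24 − 1 = -25 dBFS.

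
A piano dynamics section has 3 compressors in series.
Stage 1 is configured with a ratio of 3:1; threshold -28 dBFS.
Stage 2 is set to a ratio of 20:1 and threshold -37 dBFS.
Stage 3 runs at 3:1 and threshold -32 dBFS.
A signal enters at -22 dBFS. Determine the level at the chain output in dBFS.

Stage 1: overshoot 6 dB → 6/3 = 2 dB → -26 dBFS.
Stage 2: overshoot 11 dB → 11/20 = 0.55 dB → -36.45 dBFS.
Stage 3: -36.45 dBFS ≤ -32 dBFS, so stage 3 doesn't engage; output -36.45 dBFS.

-36.45 dBFS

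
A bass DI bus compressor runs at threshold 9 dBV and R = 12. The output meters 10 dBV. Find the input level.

21 dBV

That's 1 dB above the 9 dBV threshold.
Undo the ratio: input overshoot = 1 × 12 = 12 dB, giving input = 21 dBV.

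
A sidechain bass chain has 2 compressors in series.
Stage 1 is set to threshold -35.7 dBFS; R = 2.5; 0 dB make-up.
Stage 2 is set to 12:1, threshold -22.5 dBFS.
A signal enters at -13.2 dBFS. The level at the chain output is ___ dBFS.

-26.7 dBFS

Stage 1: 22.5 dB above -35.7 dBFS, reduced 2.5:1 to 9 dB above → -26.7 dBFS.
Stage 2: -26.7 dBFS is at or below the -22.5 dBFS threshold — no compression; output -26.7 dBFS.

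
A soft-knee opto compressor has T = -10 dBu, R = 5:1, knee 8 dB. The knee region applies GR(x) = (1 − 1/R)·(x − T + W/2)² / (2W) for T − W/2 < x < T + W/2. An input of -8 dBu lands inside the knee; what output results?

x − T + W/2 = -8 − (-10) + 4 = 6.
GR = (1 − 1/5) × 6² / 16 = 0.8 × 36 / 16 = 1.8 dB.
Output = -8 − 1.8 = -9.8 dBu.

-9.8 dBu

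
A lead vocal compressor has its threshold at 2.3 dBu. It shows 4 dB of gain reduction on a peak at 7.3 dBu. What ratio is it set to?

Input overshoot = 7.3 − 2.3 = 5 dB.
Output overshoot = 5 − 4 = 1 dB.
Ratio = input overshoot / output overshoot = 5 / 1 = 5.

5:1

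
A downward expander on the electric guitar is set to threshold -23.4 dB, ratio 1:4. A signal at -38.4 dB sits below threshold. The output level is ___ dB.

The input is 15 dB below the -23.4 dB threshold.
A 1:4 expander multiplies undershoot by 4: 15 × 4 = 60 dB below threshold.
Output = -23.4 − 60 = -83.4 dB.

-83.4 dB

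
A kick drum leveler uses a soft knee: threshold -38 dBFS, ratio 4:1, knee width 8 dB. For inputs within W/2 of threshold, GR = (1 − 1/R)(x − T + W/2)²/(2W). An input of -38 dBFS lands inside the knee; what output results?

x − T + W/2 = -38 − (-38) + 4 = 4.
GR = (1 − 1/4) × 4² / 16 = 0.75 × 16 / 16 = 0.75 dB.
Output = -38 − 0.75 = -38.75 dBFS.

-38.75 dBFS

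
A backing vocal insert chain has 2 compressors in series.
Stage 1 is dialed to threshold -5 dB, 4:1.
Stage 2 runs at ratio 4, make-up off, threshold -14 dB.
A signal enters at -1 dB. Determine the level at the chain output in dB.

Stage 1: overshoot 4 dB → 4/4 = 1 dB → -4 dB.
Stage 2: overshoot 10 dB → 10/4 = 2.5 dB → -11.5 dB.

-11.5 dB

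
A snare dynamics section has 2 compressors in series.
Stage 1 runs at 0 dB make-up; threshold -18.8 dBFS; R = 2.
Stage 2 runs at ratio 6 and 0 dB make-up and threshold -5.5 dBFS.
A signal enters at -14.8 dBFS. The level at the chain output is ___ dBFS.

Stage 1: 4 dB above -18.8 dBFS, reduced 2:1 to 2 dB above → -16.8 dBFS.
Stage 2: below threshold (-16.8 ≤ -5.5); passes unchanged; output -16.8 dBFS.

-16.8 dBFS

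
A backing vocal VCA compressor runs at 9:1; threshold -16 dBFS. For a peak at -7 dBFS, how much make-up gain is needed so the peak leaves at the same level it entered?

8 dB

The peak compresses to -16 + 9/9 = -15 dBFS.
To reach -7 dBFS requires -7 − (-15) = 8 dB of make-up.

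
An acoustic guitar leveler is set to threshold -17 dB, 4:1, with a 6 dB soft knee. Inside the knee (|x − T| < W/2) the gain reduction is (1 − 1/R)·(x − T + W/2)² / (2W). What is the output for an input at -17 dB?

x − T + W/2 = -17 − (-17) + 3 = 3.
GR = (1 − 1/4) × 3² / 12 = 0.75 × 9 / 12 = 0.5625 dB.
Output = -17 − 0.5625 = -17.5625 dB.

-17.5625 dB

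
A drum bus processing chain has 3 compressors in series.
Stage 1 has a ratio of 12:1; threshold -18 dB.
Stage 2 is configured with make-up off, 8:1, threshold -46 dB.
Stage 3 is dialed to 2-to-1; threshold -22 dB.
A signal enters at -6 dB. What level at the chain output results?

Stage 1: 12 dB above -18 dB, reduced 12:1 to 1 dB above → -17 dB.
Stage 2: 29 dB above -46 dB, reduced 8:1 to 3.625 dB above → -42.375 dB.
Stage 3: below threshold (-42.375 ≤ -22); passes unchanged; output -42.375 dB.

-42.375 dB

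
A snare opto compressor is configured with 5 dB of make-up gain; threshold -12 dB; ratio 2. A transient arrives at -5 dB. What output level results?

-3.5 dB

Overshoot: -5 − (-12) = 7 dB.
2:1 compression reduces that to 7/2 = 3.5 dB over.
So the level is -12 + 3.5 = -8.5 dB; make-up adds 5 dB, giving -3.5 dB.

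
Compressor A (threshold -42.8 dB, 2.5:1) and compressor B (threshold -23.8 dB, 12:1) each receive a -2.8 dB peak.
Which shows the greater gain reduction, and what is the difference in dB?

A: GR = 40 − 40/2.5 = 24 dB.
B: GR = 21 − 21/12 = 19.25 dB.
A reduces 4.75 dB more.

A, by 4.75 dB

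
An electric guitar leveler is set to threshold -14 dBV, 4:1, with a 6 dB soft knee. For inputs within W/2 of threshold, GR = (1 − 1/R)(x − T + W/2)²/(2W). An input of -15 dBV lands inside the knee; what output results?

-15.25 dBV

x − T + W/2 = -15 − (-14) + 3 = 2.
GR = (1 − 1/4) × 2² / 12 = 0.75 × 4 / 12 = 0.25 dB.
Output = -15 − 0.25 = -15.25 dBV.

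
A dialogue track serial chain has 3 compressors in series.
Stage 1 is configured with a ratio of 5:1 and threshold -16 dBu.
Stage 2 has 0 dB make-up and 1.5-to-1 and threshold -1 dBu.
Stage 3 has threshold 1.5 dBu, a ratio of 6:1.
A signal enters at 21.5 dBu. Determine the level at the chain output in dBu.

Stage 1: 37.5 dB above -16 dBu, reduced 5:1 to 7.5 dB above → -8.5 dBu.
Stage 2: below threshold (-8.5 ≤ -1); passes unchanged; output -8.5 dBu.
Stage 3: -8.5 dBu is at or below the 1.5 dBu threshold — no compression; output -8.5 dBu.

-8.5 dBu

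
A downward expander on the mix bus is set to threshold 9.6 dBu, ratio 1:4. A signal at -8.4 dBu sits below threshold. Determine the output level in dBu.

-62.4 dBu

Undershoot = 9.6 − (-8.4) = 18 dB.
At 1:4, that expands to 72 dB under threshold.
Output = 9.6 − 72 = -62.4 dBu.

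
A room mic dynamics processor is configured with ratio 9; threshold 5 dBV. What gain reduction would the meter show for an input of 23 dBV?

16 dB

Overshoot = 23 − 5 = 18 dB.
A 9:1 ratio leaves 2 dB of that excess.
GR = overshoot in − overshoot out = 18 − 2 = 16 dB.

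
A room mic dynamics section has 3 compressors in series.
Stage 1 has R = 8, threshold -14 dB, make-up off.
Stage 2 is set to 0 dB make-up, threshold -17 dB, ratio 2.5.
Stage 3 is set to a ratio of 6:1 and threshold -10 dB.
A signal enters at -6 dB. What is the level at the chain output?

Stage 1: 8 dB above -14 dB, reduced 8:1 to 1 dB above → -13 dB.
Stage 2: -13 dB is 4 dB over -17 dB; at 2.5:1 that becomes 1.6 dB over, giving -15.4 dB.
Stage 3: -15.4 dB is at or below the -10 dB threshold — no compression; output -15.4 dB.

-15.4 dB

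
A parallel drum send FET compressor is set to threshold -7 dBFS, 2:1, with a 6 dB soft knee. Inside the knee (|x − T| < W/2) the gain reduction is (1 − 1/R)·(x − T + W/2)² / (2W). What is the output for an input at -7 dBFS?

x − T + W/2 = -7 − (-7) + 3 = 3.
GR = (1 − 1/2) × 3² / 12 = 0.5 × 9 / 12 = 0.375 dB.
Output = -7 − 0.375 = -7.375 dBFS.

-7.375 dBFS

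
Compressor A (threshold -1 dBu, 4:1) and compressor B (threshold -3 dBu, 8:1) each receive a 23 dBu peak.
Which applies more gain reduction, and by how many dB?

A: GR = 24 − 24/4 = 18 dB.
B: GR = 26 − 26/8 = 22.75 dB.
B applies 4.75 dB more gain reduction.

B, by 4.75 dB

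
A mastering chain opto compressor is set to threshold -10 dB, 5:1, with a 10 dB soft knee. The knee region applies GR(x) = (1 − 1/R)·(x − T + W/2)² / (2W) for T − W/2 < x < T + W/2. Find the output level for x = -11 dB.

-11.64 dB

x − T + W/2 = -11 − (-10) + 5 = 4.
GR = (1 − 1/5) × 4² / 20 = 0.8 × 16 / 20 = 0.64 dB.
Output = -11 − 0.64 = -11.64 dB.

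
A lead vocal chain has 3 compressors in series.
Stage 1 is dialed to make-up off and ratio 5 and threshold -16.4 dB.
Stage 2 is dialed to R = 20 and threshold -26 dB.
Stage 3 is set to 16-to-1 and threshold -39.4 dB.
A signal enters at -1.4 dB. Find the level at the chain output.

Stage 1: 15 dB above -16.4 dB, reduced 5:1 to 3 dB above → -13.4 dB.
Stage 2: 12.6 dB above -26 dB, reduced 20:1 to 0.63 dB above → -25.37 dB.
Stage 3: -25.37 dB is 14.03 dB over -39.4 dB; at 16:1 that becomes 0.876875 dB over, giving -38.523125 dB.

-38.523125 dB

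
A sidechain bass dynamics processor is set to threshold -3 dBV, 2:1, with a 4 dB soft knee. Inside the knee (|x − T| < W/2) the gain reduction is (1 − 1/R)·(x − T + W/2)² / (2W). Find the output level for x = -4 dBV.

-4.0625 dBV

x − T + W/2 = -4 − (-3) + 2 = 1.
GR = (1 − 1/2) × 1² / 8 = 0.5 × 1 / 8 = 0.0625 dB.
Output = -4 − 0.0625 = -4.0625 dBV.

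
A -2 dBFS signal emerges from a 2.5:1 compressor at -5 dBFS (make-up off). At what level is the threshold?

-7 dBFS

Let T be the threshold. Output overshoot = (input overshoot)/R, so -5 − T = (-2 − T)/2.5.
2.5·(-5 − T) = -2 − T → 1.5·T = -12.5 − (-2) = -10.5.
T = -10.5/1.5 = -7 dBFS.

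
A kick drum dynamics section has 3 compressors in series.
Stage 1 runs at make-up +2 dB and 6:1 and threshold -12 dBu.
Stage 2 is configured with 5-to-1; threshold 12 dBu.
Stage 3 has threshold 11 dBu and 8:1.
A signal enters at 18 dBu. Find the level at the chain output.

-5 dBu

Stage 1: 30 dB above -12 dBu, reduced 6:1 to 5 dB above → -7 dBu; +2 dB make-up → -5 dBu.
Stage 2: below threshold (-5 ≤ 12); passes unchanged; output -5 dBu.
Stage 3: -5 dBu is at or below the 11 dBu threshold — no compression; output -5 dBu.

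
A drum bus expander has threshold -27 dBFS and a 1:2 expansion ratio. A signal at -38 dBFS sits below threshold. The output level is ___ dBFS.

-49 dBFS

The input is 11 dB below the -27 dBFS threshold.
A 1:2 expander multiplies undershoot by 2: 11 × 2 = 22 dB below threshold.
Output = -27 − 22 = -49 dBFS.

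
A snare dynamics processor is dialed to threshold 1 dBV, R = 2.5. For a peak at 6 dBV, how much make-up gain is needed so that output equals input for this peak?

3 dB

The peak compresses to 1 + 5/2.5 = 3 dBV.
To reach 6 dBV requires 6 − 3 = 3 dB of make-up.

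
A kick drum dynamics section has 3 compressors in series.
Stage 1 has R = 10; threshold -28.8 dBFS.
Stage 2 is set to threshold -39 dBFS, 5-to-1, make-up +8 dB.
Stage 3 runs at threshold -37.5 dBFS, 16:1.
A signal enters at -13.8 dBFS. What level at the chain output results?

Stage 1: overshoot 15 dB → 15/10 = 1.5 dB → -27.3 dBFS.
Stage 2: overshoot 11.7 dB → 11.7/5 = 2.34 dB → -36.66 dBFS; +8 dB make-up → -28.66 dBFS.
Stage 3: overshoot 8.84 dB → 8.84/16 = 0.5525 dB → -36.9475 dBFS.

-36.9475 dBFS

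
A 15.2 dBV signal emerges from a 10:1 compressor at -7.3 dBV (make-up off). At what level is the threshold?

-9.8 dBV

Input is 25 dB above T (since output overshoot × R = input overshoot: (-7.3 − T)·10 = 15.2 − T gives T = -9.8 dBV).
Check: -9.8 + (15.2 − (-9.8))/10 = -9.8 + 2.5 = -7.3 dBV. ✓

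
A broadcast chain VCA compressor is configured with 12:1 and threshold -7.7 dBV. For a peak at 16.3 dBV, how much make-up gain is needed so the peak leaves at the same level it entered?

Without make-up, output = threshold + overshoot/12 = -7.7 + 2 = -5.7 dBV.
Gap to target: 22 dB.

22 dB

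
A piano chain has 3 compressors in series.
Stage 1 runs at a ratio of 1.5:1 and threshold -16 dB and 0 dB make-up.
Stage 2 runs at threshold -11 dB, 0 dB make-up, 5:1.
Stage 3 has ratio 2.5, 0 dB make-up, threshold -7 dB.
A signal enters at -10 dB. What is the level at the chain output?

Stage 1: 6 dB above -16 dB, reduced 1.5:1 to 4 dB above → -12 dB.
Stage 2: -12 dB ≤ -11 dB, so stage 2 doesn't engage; output -12 dB.
Stage 3: below threshold (-12 ≤ -7); passes unchanged; output -12 dB.

-12 dB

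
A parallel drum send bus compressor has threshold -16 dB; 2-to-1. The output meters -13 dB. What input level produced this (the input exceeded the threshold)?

-10 dB

The compressed level sits -13 − (-16) = 3 dB over threshold.
Undo the ratio: input overshoot = 3 × 2 = 6 dB, giving input = -10 dB.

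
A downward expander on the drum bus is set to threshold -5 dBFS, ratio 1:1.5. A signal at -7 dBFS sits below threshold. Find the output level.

-8 dBFS

Undershoot = (-5) − (-7) = 2 dB.
At 1:1.5, that expands to 3 dB under threshold.
Output = -5 − 3 = -8 dBFS.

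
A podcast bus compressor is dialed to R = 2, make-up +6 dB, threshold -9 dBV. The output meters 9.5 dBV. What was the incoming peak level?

Stripping the +6 dB make-up gives 3.5 dBV at the gain stage.
The compressed level sits 3.5 − (-9) = 12.5 dB over threshold.
Before 2:1 compression the overshoot was 12.5 × 2 = 25 dB, so input = -9 + 25 = 16 dBV.

16 dBV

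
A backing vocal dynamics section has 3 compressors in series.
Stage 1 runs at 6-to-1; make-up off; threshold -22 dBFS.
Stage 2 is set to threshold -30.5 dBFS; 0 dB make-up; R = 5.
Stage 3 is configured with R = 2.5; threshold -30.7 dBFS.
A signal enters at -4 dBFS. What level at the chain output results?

-29.7 dBFS

Stage 1: 18 dB above -22 dBFS, reduced 6:1 to 3 dB above → -19 dBFS.
Stage 2: 11.5 dB above -30.5 dBFS, reduced 5:1 to 2.3 dB above → -28.2 dBFS.
Stage 3: overshoot 2.5 dB → 2.5/2.5 = 1 dB → -29.7 dBFS.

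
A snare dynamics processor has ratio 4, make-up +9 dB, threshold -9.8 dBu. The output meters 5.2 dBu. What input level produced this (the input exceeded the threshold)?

Remove make-up: 5.2 − 9 = -3.8 dBu.
That's 6 dB above the -9.8 dBu threshold.
Before 4:1 compression the overshoot was 6 × 4 = 24 dB, so input = -9.8 + 24 = 14.2 dBu.

14.2 dBu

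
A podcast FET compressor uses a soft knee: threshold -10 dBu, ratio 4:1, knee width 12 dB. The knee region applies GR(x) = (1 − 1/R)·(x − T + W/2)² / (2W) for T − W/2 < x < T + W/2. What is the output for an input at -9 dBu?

-10.53125 dBu

x − T + W/2 = -9 − (-10) + 6 = 7.
GR = (1 − 1/4) × 7² / 24 = 0.75 × 49 / 24 = 1.53125 dB.
Output = -9 − 1.53125 = -10.53125 dBu.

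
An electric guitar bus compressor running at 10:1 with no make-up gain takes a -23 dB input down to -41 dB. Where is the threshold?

Gain reduction = -23 − (-41) = 18 dB; output overshoot = GR / (R − 1) = 18 / 9 = 2 dB.
Threshold = output − output overshoot = -41 − 2 = -43 dB.

-43 dB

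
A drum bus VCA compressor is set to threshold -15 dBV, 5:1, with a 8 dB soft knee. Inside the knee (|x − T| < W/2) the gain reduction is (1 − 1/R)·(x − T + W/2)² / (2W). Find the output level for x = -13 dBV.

x − T + W/2 = -13 − (-15) + 4 = 6.
GR = (1 − 1/5) × 6² / 16 = 0.8 × 36 / 16 = 1.8 dB.
Output = -13 − 1.8 = -14.8 dBV.

-14.8 dBV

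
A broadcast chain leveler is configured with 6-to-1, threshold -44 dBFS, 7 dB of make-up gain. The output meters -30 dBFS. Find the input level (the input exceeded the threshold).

Stripping the +7 dB make-up gives -37 dBFS at the gain stage.
The compressed level sits -37 − (-44) = 7 dB over threshold.
Before 6:1 compression the overshoot was 7 × 6 = 42 dB, so input = -44 + 42 = -2 dBFS.

-2 dBFS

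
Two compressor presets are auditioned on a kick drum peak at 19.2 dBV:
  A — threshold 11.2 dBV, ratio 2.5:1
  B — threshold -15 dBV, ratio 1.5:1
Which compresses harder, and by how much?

B, by 6.6 dB

A: overshoot 8 dB → output overshoot 3.2 dB → GR 4.8 dB.
B: overshoot 34.2 dB → output overshoot 22.8 dB → GR 11.4 dB.
B applies 6.6 dB more gain reduction.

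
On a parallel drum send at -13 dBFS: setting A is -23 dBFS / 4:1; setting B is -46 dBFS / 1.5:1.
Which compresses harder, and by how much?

A: GR = 10 − 10/4 = 7.5 dB.
B: GR = 33 − 33/1.5 = 11 dB.
B reduces 3.5 dB more.

B, by 3.5 dB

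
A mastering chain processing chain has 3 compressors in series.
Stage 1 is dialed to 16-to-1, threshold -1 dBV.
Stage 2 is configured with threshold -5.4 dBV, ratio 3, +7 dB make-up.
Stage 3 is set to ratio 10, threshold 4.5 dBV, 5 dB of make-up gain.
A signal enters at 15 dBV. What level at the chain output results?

Stage 1: overshoot 16 dB → 16/16 = 1 dB → 0 dBV.
Stage 2: overshoot 5.4 dB → 5.4/3 = 1.8 dB → -3.6 dBV; +7 dB make-up → 3.4 dBV.
Stage 3: 3.4 dBV ≤ 4.5 dBV, so stage 3 doesn't engage; make-up brings it to 8.4 dBV.

8.4 dBV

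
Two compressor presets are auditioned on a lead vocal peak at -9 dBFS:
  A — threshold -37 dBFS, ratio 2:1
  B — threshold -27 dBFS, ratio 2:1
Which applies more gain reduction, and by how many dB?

A: overshoot 28 dB → output overshoot 14 dB → GR 14 dB.
B: overshoot 18 dB → output overshoot 9 dB → GR 9 dB.
Difference: 5 dB in favour of A.

A, by 5 dB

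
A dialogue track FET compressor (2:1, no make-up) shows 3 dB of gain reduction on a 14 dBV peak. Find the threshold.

Gain reduction = 14 − 11 = 3 dB; output overshoot = GR / (R − 1) = 3 / 1 = 3 dB.
Threshold = output − output overshoot = 11 − 3 = 8 dBV.

8 dBV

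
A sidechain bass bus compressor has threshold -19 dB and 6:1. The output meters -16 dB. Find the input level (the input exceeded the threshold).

That's 3 dB above the -19 dB threshold.
Input overshoot = R × output overshoot = 18 dB → input = -19 + 18 = -1 dB.

-1 dB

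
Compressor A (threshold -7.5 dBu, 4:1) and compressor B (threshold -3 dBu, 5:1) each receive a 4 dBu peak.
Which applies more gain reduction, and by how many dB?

A, by 3.025 dB

A: GR = 11.5 − 11.5/4 = 8.625 dB.
B: GR = 7 − 7/5 = 5.6 dB.
Difference: 3.025 dB in favour of A.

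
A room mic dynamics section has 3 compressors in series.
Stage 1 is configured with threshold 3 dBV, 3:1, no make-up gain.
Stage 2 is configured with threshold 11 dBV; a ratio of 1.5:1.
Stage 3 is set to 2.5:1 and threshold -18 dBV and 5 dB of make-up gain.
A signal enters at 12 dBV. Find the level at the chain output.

-3.4 dBV

Stage 1: 9 dB above 3 dBV, reduced 3:1 to 3 dB above → 6 dBV.
Stage 2: below threshold (6 ≤ 11); passes unchanged; output 6 dBV.
Stage 3: overshoot 24 dB → 24/2.5 = 9.6 dB → -8.4 dBV; +5 dB make-up → -3.4 dBV.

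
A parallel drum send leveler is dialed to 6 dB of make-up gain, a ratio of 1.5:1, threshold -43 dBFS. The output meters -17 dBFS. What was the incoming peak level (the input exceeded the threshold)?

-13 dBFS

Before make-up, the level was -17 − 6 = -23 dBFS.
That's 20 dB above the -43 dBFS threshold.
Before 1.5:1 compression the overshoot was 20 × 1.5 = 30 dB, so input = -43 + 30 = -13 dBFS.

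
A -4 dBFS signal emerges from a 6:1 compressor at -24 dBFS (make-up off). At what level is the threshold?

Gain reduction = -4 − (-24) = 20 dB; output overshoot = GR / (R − 1) = 20 / 5 = 4 dB.
Threshold = output − output overshoot = -24 − 4 = -28 dBFS.

-28 dBFS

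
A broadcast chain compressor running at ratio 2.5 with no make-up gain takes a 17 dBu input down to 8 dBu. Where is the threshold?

2 dBu

Gain reduction = 17 − 8 = 9 dB; output overshoot = GR / (R − 1) = 9 / 1.5 = 6 dB.
Threshold = output − output overshoot = 8 − 6 = 2 dBu.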